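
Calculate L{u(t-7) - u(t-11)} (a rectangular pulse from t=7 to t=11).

L{u(t-a)} = e^(-as)/s. L{u(t-7) - u(t-11)} = (e^(-7s) - e^(-11s))/s

Final answer: (e^(-7s) - e^(-11s))/s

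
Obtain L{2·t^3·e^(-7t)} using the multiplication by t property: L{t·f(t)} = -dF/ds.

Using L{t^n·e^(at)} = n!/(s-a)^(n+1), L{t^3·e^(-7t)} = 6/(s+7)^4, so L{2·t^3·e^(-7t)} = 2·6/(s+7)^4 = 12/(s+7)^4

Final answer: 12/(s+7)^4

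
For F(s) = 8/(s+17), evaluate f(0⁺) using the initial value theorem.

f(0⁺) = lim_{s→∞} s·8/(s+17) = lim_{s→∞} 8s/(s+17) = 8

Final answer: 8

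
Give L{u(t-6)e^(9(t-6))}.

u(t-a)f(t-a) with f(t)=e^(9t). L{e^(9t)} = 1/(s-9). By time shift: e^(-6s)/(s-9)

Final answer: e^(-6s)/(s-9)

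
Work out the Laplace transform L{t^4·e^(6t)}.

L{t^n·e^(at)} = n!/(s-a)^(n+1), so L{t^4·e^(6t)} = 24/(s-6)^5

Final answer: 24/(s-6)^5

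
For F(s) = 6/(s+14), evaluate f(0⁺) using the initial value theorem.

f(0⁺) = lim_{s→∞} s·6/(s+14) = lim_{s→∞} 6s/(s+14) = 6

Final answer: 6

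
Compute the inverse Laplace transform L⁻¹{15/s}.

L⁻¹{c/s} = c, so L⁻¹{15/s} = 15

Final answer: 15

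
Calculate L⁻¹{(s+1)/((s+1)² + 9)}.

Using frequency shift: L⁻¹{(s-a)/((s-a)² + b²)} = e^(at)cos(bt). Here a=-1, b=3

Final answer: e^(-t)·cos(3t)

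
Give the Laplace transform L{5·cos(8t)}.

L{cos(ωt)} = s/(s² + ω²), so L{cos(8t)} = s/(s² + 64). Then L{5·cos(8t)} = 5·s/(s² + 64) = 5s/(s² + 64)

Final answer: 5s/(s² + 64)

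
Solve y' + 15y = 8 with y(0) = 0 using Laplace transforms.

sY + 15Y = 8/s. Y = 8/(s(s+15)). Partial fractions: Y = 8/15/s - 8/15/(s+15)

Final answer: y(t) = 8/15(1 - e^(-15t))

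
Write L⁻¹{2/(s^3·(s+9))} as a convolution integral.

2/(s^3·(s+9)) = (2/s^3)·(1/(s+9)) = L{t^2}·L{e^(-9t)}. So f(t) = t^2*e^(-9t) = ∫₀ᵗ τ^2·e^(-9(t-τ)) dτ

Final answer: ∫₀ᵗ τ^2·e^(-9(t-τ)) dτ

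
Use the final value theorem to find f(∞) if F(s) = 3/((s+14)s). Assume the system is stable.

f(∞) = lim_{s→0} sF(s) = lim_{s→0} 3/(s+14) = 3/14

Final answer: 3/14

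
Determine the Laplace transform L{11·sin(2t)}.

L{sin(ωt)} = ω/(s² + ω²), so L{sin(2t)} = 2/(s² + 4). Then L{11·sin(2t)} = 11·2/(s² + 4) = 22/(s² + 4)

Final answer: 22/(s² + 4)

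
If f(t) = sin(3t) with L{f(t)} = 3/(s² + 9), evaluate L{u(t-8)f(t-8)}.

Time shift theorem: L{u(t-a)f(t-a)} = e^(-as)F(s). Here a=8, F(s) = 3/(s² + 9), so L{u(t-8)f(t-8)} = e^(-8s)·3/(s² + 9)

Final answer: e^(-8s)·3/(s² + 9)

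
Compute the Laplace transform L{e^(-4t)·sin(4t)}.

L{e^(at)·sin(ωt)} = ω/((s-a)² + ω²), so L{e^(-4t)·sin(4t)} = 4/((s+4)² + 16)

Final answer: 4/((s+4)² + 16)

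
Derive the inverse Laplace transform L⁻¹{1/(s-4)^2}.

L⁻¹{n!/(s-a)^(n+1)} = t^n·e^(at), so L⁻¹{1/(s-4)^2} = t·e^(4t)

Final answer: t·e^(4t)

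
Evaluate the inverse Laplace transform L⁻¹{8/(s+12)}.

L⁻¹{1/(s-a)} = e^(at), so L⁻¹{1/(s+12)} = e^(-12t), and L⁻¹{8/(s+12)} = 8·e^(-12t)

Final answer: 8·e^(-12t)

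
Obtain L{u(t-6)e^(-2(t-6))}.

u(t-a)f(t-a) with f(t)=e^(-2t). L{e^(-2t)} = 1/(s+2). By time shift: e^(-6s)/(s+2)

Final answer: e^(-6s)/(s+2)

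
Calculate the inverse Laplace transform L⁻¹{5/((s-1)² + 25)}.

Using frequency shift, L⁻¹{5/((s-1)² + 25)} = e^t·sin(5t)

Final answer: e^t·sin(5t)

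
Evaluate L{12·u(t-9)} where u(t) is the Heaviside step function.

L{u(t-a)} = e^(-as)/s. Here a=9, so L{u(t-9)} = e^(-9s)/s, and L{12·u(t-9)} = 12·e^(-9s)/s

Final answer: 12·e^(-9s)/s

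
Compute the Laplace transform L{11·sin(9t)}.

L{sin(ωt)} = ω/(s² + ω²), so L{sin(9t)} = 9/(s² + 81). Then L{11·sin(9t)} = 11·9/(s² + 81) = 99/(s² + 81)

Final answer: 99/(s² + 81)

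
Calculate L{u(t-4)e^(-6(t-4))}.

u(t-a)f(t-a) with f(t)=e^(-6t). L{e^(-6t)} = 1/(s+6). By time shift: e^(-4s)/(s+6)

Final answer: e^(-4s)/(s+6)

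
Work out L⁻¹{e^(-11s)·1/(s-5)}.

L⁻¹{1/(s-5)} = e^(5t). By the time shift theorem, L⁻¹{e^(-as)F(s)} = u(t-a)f(t-a) with a=11, so L⁻¹{e^(-11s)·1/(s-5)} = u(t-11)·e^(5(t-11))

Final answer: u(t-11)·e^(5(t-11))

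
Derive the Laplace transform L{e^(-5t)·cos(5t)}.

L{e^(at)·cos(ωt)} = (s-a)/((s-a)² + ω²), so L{e^(-5t)·cos(5t)} = (s+5)/((s+5)² + 25)

Final answer: (s+5)/((s+5)² + 25)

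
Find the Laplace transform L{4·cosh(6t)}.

L{cosh(ωt)} = s/(s² - ω²), so L{cosh(6t)} = s/(s² - 36). Then L{4·cosh(6t)} = 4·s/(s² - 36) = 4s/(s² - 36)

Final answer: 4s/(s² - 36)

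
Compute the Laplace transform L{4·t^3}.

L{t^n} = n!/s^(n+1), so L{t^3} = 6/s^4. Then L{4·t^3} = 4·6/s^4 = 24/s^4

Final answer: 24/s^4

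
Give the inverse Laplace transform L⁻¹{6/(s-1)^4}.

L⁻¹{n!/(s-a)^(n+1)} = t^n·e^(at), so L⁻¹{6/(s-1)^4} = t^3·e^t

Final answer: t^3·e^t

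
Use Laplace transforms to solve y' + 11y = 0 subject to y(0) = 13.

L{y'} + 11L{y} = 0. sY - 13 + 11Y = 0. Y(s+11) = 13. Y = 13/(s+11)

Final answer: y(t) = 13e^(-11t)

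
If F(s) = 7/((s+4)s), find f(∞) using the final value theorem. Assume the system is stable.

f(∞) = lim_{s→0} sF(s) = lim_{s→0} 7/(s+4) = 7/4

Final answer: 7/4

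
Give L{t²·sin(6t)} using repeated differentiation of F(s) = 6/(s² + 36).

F(s) = 6/(s² + 36). F'(s) = -12s/(s² + 36)². F''(s) = -12(36 - 3s²)/(s² + 36)³ = (36s² - 432)/(s² + 36)³. So L{t²·sin(6t)} = (-1)² F''(s) = (36s² - 432)/(s² + 36)³

Final answer: (36s² - 432)/(s² + 36)³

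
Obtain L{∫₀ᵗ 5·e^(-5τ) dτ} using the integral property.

L{∫₀ᵗ f(τ)dτ} = F(s)/s with F(s) = 5/(s+5), so L{∫₀ᵗ 5·e^(-5τ) dτ} = 5/(s(s+5))

Final answer: 5/(s(s+5))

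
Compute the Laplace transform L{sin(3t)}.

L{sin(ωt)} = ω/(s² + ω²), so L{sin(3t)} = 3/(s² + 9)

Final answer: 3/(s² + 9)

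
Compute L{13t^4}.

L{t^n} = n!/s^(n+1). So L{13t^4} = 13·4!/s^5 = 312/s^5

Final answer: 312/s^5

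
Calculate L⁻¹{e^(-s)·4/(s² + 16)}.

L⁻¹{4/(s² + 16)} = sin(4t). By the time shift theorem, L⁻¹{e^(-as)F(s)} = u(t-a)f(t-a) with a=1, so L⁻¹{e^(-s)·4/(s² + 16)} = u(t-1)·sin(4(t-1))

Final answer: u(t-1)·sin(4(t-1))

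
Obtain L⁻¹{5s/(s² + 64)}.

This is the form c·s/(s² + a²) with a = 8, c = 5. L⁻¹ = 5·cos(8t)

Final answer: 5·cos(8t)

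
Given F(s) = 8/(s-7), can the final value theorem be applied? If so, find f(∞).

sF(s) = 8s/(s-7) has a pole at s = 7 in the right half-plane. Theorem does NOT apply (unstable system; f(t) = 8·e^(7t) grows without bound).

Final answer: Not applicable (unstable)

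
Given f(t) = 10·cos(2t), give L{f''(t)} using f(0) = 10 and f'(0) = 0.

F(s) = 10s/(s² + 4). L{f''(t)} = s²F(s) - sf(0) - f'(0) = 10s³/(s² + 4) - 10s = (10s³ - 10s(s² + 4))/(s² + 4) = -40s/(s² + 4)

Final answer: -40s/(s² + 4)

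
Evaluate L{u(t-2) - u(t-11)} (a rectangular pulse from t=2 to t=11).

L{u(t-a)} = e^(-as)/s. L{u(t-2) - u(t-11)} = (e^(-2s) - e^(-11s))/s

Final answer: (e^(-2s) - e^(-11s))/s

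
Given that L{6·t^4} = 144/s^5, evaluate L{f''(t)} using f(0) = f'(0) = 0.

L{f''(t)} = s²F(s) - sf(0) - f'(0) = s²·144/s^5 - 0 - 0 = 144/s^3

Final answer: 144/s^3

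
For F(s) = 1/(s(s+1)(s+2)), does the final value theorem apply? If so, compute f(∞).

Poles of sF(s) = 1/((s+1)(s+2)) are at s = -1 and s = -2, both in the left half-plane. Theorem applies. f(∞) = lim_{s→0} sF(s) = 1/(1·2) = 1/2

Final answer: 1/2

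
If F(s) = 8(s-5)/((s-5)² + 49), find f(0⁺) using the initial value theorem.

f(0⁺) = lim_{s→∞} sF(s) = lim_{s→∞} 8s(s-5)/((s-5)² + 49) = 8

Final answer: 8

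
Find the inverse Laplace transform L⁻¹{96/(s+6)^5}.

L⁻¹{n!/(s-a)^(n+1)} = t^n·e^(at) with n=4, a=-6. So L⁻¹{24/(s+6)^5} = t^4·e^(-6t), and L⁻¹{96/(s+6)^5} = (96/24)·t^4·e^(-6t) = 4·t^4·e^(-6t)

Final answer: 4·t^4·e^(-6t)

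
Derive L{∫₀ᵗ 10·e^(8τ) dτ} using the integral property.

L{∫₀ᵗ f(τ)dτ} = F(s)/s with F(s) = 10/(s-8), so L{∫₀ᵗ 10·e^(8τ) dτ} = 10/(s(s-8))

Final answer: 10/(s(s-8))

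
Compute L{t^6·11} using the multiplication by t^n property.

L{11} = 11/s. d^1/ds^1[1/s] = -1/s². d^2/ds^2[1/s] = 2/s^3. d^3/ds^3[1/s] = -6/s^4. d^4/ds^4[1/s] = 24/s^5. d^5/ds^5[1/s] = -120/s^6. d^6/ds^6[1/s] = 720/s^7. So L{t^6} = (-1)^{6}·720/s^7 = 720/s^7. Then L{t^6·11} = 11·720/s^7 = 7920/s^7

Final answer: 7920/s^7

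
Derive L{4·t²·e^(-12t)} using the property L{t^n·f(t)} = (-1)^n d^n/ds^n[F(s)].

L{e^(-12t)} = 1/(s+12). d/ds[1/(s+12)] = -1/(s+12)². d²/ds²[1/(s+12)] = 2/(s+12)³. So L{t²·e^(-12t)} = (-1)² · 2/(s+12)³ = 2/(s+12)³. Then L{4·t²·e^(-12t)} = 4·2/(s+12)³ = 8/(s+12)³

Final answer: 8/(s+12)³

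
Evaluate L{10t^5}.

L{t^n} = n!/s^(n+1). So L{10t^5} = 10·5!/s^6 = 1200/s^6

Final answer: 1200/s^6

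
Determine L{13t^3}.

L{t^n} = n!/s^(n+1). So L{13t^3} = 13·3!/s^4 = 78/s^4

Final answer: 78/s^4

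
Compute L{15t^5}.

L{t^n} = n!/s^(n+1). So L{15t^5} = 15·5!/s^6 = 1800/s^6

Final answer: 1800/s^6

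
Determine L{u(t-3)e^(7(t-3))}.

u(t-a)f(t-a) with f(t)=e^(7t). L{e^(7t)} = 1/(s-7). By time shift: e^(-3s)/(s-7)

Final answer: e^(-3s)/(s-7)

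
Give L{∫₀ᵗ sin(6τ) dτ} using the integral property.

L{∫₀ᵗ f(τ)dτ} = F(s)/s with F(s) = 6/(s² + 36), so the result is (6/(s² + 36))/s = 6/(s(s² + 36))

Final answer: 6/(s(s² + 36))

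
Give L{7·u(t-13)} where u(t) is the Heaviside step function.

L{u(t-a)} = e^(-as)/s. Here a=13, so L{u(t-13)} = e^(-13s)/s, and L{7·u(t-13)} = 7·e^(-13s)/s

Final answer: 7·e^(-13s)/s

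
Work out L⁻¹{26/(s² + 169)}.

This is the form c·a/(s² + a²) with a = 13, c = 2. L⁻¹ = 2·sin(13t)

Final answer: 2·sin(13t)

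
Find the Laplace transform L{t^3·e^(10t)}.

L{t^n·e^(at)} = n!/(s-a)^(n+1), so L{t^3·e^(10t)} = 6/(s-10)^4

Final answer: 6/(s-10)^4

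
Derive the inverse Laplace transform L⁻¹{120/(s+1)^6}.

L⁻¹{n!/(s-a)^(n+1)} = t^n·e^(at), so L⁻¹{120/(s+1)^6} = t^5·e^(-t)

Final answer: t^5·e^(-t)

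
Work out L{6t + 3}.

L{6t + 3} = 6·L{t} + 3·L{1} = 6/s² + 3/s

Final answer: 6/s² + 3/s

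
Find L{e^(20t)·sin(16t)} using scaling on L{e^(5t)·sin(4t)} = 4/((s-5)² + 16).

Scaling with a=4: L{e^(20t)·sin(16t)} = (1/4) · 4/((s/4-5)² + 16). Simplifying: 16/((s-20)² + 256)

Final answer: 16/((s-20)² + 256)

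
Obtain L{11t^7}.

L{t^n} = n!/s^(n+1). So L{11t^7} = 11·7!/s^8 = 55440/s^8

Final answer: 55440/s^8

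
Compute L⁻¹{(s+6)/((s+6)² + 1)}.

Using frequency shift: L⁻¹{(s-a)/((s-a)² + b²)} = e^(at)cos(bt). Here a=-6, b=1

Final answer: e^(-6t)·cos(t)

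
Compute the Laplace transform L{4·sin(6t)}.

L{sin(ωt)} = ω/(s² + ω²), so L{sin(6t)} = 6/(s² + 36). Then L{4·sin(6t)} = 4·6/(s² + 36) = 24/(s² + 36)

Final answer: 24/(s² + 36)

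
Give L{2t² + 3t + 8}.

L{2t² + 3t + 8} = 2·2/s³ + 3/s² + 8/s = 4/s³ + 3/s² + 8/s

Final answer: 4/s³ + 3/s² + 8/s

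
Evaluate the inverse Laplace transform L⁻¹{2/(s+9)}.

L⁻¹{1/(s-a)} = e^(at), so L⁻¹{1/(s+9)} = e^(-9t), and L⁻¹{2/(s+9)} = 2·e^(-9t)

Final answer: 2·e^(-9t)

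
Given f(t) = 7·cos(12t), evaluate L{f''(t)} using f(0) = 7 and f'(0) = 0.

F(s) = 7s/(s² + 144). L{f''(t)} = s²F(s) - sf(0) - f'(0) = 7s³/(s² + 144) - 7s = (7s³ - 7s(s² + 144))/(s² + 144) = -1008s/(s² + 144)

Final answer: -1008s/(s² + 144)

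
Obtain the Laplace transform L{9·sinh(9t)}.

L{sinh(ωt)} = ω/(s² - ω²), so L{sinh(9t)} = 9/(s² - 81). Then L{9·sinh(9t)} = 9·9/(s² - 81) = 81/(s² - 81)

Final answer: 81/(s² - 81)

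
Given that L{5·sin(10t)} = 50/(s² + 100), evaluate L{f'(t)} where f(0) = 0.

L{f'(t)} = s·F(s) - f(0) = s·50/(s² + 100) - 0 = 50s/(s² + 100)

Final answer: 50s/(s² + 100)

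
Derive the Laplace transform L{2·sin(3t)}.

L{sin(ωt)} = ω/(s² + ω²), so L{sin(3t)} = 3/(s² + 9). Then L{2·sin(3t)} = 2·3/(s² + 9) = 6/(s² + 9)

Final answer: 6/(s² + 9)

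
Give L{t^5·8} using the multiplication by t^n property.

L{8} = 8/s. d^1/ds^1[1/s] = -1/s². d^2/ds^2[1/s] = 2/s^3. d^3/ds^3[1/s] = -6/s^4. d^4/ds^4[1/s] = 24/s^5. d^5/ds^5[1/s] = -120/s^6. So L{t^5} = (-1)^{5}·-120/s^6 = 120/s^6. Then L{t^5·8} = 8·120/s^6 = 960/s^6

Final answer: 960/s^6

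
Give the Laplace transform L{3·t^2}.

L{t^n} = n!/s^(n+1), so L{t^2} = 2/s^3. Then L{3·t^2} = 3·2/s^3 = 6/s^3

Final answer: 6/s^3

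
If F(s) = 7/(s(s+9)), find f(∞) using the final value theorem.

f(∞) = lim_{s→0} s·7/(s(s+9)) = lim_{s→0} 7/(s+9) = 7/9 = 7/9

Final answer: 7/9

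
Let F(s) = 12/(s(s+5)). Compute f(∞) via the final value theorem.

f(∞) = lim_{s→0} s·12/(s(s+5)) = lim_{s→0} 12/(s+5) = 12/5 = 12/5

Final answer: 12/5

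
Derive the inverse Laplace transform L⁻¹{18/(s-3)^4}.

L⁻¹{n!/(s-a)^(n+1)} = t^n·e^(at) with n=3, a=3. So L⁻¹{6/(s-3)^4} = t^3·e^(3t), and L⁻¹{18/(s-3)^4} = (18/6)·t^3·e^(3t) = 3·t^3·e^(3t)

Final answer: 3·t^3·e^(3t)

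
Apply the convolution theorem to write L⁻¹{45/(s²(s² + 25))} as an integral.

45/(s²(s² + 25)) = (1/s²)·(45/(s² + 25)) = L{t}·L{9·sin(5t)}. So f(t) = t*(9·sin(5t)) = ∫₀ᵗ 9τ·sin(5(t-τ)) dτ

Final answer: ∫₀ᵗ 9τ·sin(5(t-τ)) dτ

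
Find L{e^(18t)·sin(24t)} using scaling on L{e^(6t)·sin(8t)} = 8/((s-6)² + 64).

Scaling with a=3: L{e^(18t)·sin(24t)} = (1/3) · 8/((s/3-6)² + 64). Simplifying: 24/((s-18)² + 576)

Final answer: 24/((s-18)² + 576)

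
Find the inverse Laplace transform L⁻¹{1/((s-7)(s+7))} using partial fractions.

Decompose: A/(s-7) + B/(s+7). A = 1/14, B = -1/14. f(t) = (e^(7t) - e^(-7t))/14

Final answer: (e^(7t) - e^(-7t))/14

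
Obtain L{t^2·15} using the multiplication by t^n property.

L{15} = 15/s. d^1/ds^1[1/s] = -1/s². d^2/ds^2[1/s] = 2/s^3. So L{t^2} = (-1)^{2}·2/s^3 = 2/s^3. Then L{t^2·15} = 15·2/s^3 = 30/s^3

Final answer: 30/s^3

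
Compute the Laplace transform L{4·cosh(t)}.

L{cosh(ωt)} = s/(s² - ω²), so L{cosh(t)} = s/(s² - 1). Then L{4·cosh(t)} = 4·s/(s² - 1) = 4s/(s² - 1)

Final answer: 4s/(s² - 1)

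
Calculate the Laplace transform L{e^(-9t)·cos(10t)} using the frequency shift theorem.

Frequency shift: L{e^(at)f(t)} = F(s-a). L{e^(-9t)·cos(10t)} = (s+9)/((s+9)² + 100)

Final answer: (s+9)/((s+9)² + 100)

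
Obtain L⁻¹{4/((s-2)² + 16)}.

Form: b/((s-a)² + b²) → e^(at)sin(bt). With a=2, b=4

Final answer: e^(2t)·sin(4t)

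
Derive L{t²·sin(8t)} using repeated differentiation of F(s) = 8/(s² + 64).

F(s) = 8/(s² + 64). F'(s) = -16s/(s² + 64)². F''(s) = -16(64 - 3s²)/(s² + 64)³ = (48s² - 1024)/(s² + 64)³. So L{t²·sin(8t)} = (-1)² F''(s) = (48s² - 1024)/(s² + 64)³

Final answer: (48s² - 1024)/(s² + 64)³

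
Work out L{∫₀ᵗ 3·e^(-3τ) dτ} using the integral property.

L{∫₀ᵗ f(τ)dτ} = F(s)/s with F(s) = 3/(s+3), so L{∫₀ᵗ 3·e^(-3τ) dτ} = 3/(s(s+3))

Final answer: 3/(s(s+3))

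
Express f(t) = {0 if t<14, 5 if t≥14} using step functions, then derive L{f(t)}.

f(t) = 5·u(t-14). L{u(t-14)} = e^(-14s)/s, so L{f(t)} = 5·e^(-14s)/s

Final answer: 5·e^(-14s)/s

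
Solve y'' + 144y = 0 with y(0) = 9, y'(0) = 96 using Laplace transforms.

L{y''} + 144L{y} = 0. s²Y - 9s - 96 + 144Y = 0. Y(s² + 144) = 9s + 96. Y = (9s + 96)/(s² + 144). Inverting: y(t) = 9cos(12t) + 8sin(12t)

Final answer: y(t) = 9cos(12t) + 8sin(12t)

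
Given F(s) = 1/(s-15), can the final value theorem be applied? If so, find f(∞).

sF(s) = s/(s-15) has a pole at s = 15 in the right half-plane. Theorem does NOT apply (unstable system; f(t) = e^(15t) grows without bound).

Final answer: Not applicable (unstable)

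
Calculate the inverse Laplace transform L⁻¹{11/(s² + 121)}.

L⁻¹{11/(s² + 121)} = sin(11t)

Final answer: sin(11t)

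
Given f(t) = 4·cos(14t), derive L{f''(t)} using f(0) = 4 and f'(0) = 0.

F(s) = 4s/(s² + 196). L{f''(t)} = s²F(s) - sf(0) - f'(0) = 4s³/(s² + 196) - 4s = (4s³ - 4s(s² + 196))/(s² + 196) = -784s/(s² + 196)

Final answer: -784s/(s² + 196)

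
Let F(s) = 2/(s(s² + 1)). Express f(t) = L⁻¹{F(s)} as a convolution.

2/(s(s² + 1)) = (1/s)·(2/(s² + 1)) = L{1}·L{2·sin(t)}. So f(t) = 1*(2·sin(t)) = ∫₀ᵗ 2·sin(τ) dτ

Final answer: ∫₀ᵗ 2·sin(τ) dτ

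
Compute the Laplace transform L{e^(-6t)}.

L{e^(at)} = 1/(s-a), so L{e^(-6t)} = 1/(s+6)

Final answer: 1/(s+6)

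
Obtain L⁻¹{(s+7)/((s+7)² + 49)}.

Using frequency shift: L⁻¹{(s-a)/((s-a)² + b²)} = e^(at)cos(bt). Here a=-7, b=7

Final answer: e^(-7t)·cos(7t)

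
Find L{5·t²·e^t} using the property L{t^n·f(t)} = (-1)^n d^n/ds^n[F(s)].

L{e^t} = 1/(s-1). d/ds[1/(s-1)] = -1/(s-1)². d²/ds²[1/(s-1)] = 2/(s-1)³. So L{t²·e^t} = (-1)² · 2/(s-1)³ = 2/(s-1)³. Then L{5·t²·e^t} = 5·2/(s-1)³ = 10/(s-1)³

Final answer: 10/(s-1)³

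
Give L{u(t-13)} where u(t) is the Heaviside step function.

L{u(t-a)} = e^(-as)/s. Here a=13, so L{u(t-13)} = e^(-13s)/s

Final answer: e^(-13s)/s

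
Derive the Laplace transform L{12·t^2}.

L{t^n} = n!/s^(n+1), so L{t^2} = 2/s^3. Then L{12·t^2} = 12·2/s^3 = 24/s^3

Final answer: 24/s^3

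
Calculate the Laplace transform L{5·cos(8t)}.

L{cos(ωt)} = s/(s² + ω²), so L{cos(8t)} = s/(s² + 64). Then L{5·cos(8t)} = 5·s/(s² + 64) = 5s/(s² + 64)

Final answer: 5s/(s² + 64)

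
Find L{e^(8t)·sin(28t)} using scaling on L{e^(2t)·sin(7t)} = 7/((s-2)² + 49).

Scaling with a=4: L{e^(8t)·sin(28t)} = (1/4) · 7/((s/4-2)² + 49). Simplifying: 28/((s-8)² + 784)

Final answer: 28/((s-8)² + 784)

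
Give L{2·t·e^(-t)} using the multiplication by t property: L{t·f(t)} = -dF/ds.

Using L{t^n·e^(at)} = n!/(s-a)^(n+1), L{t·e^(-t)} = 1/(s+1)^2, so L{2·t·e^(-t)} = 2·1/(s+1)^2 = 2/(s+1)^2

Final answer: 2/(s+1)^2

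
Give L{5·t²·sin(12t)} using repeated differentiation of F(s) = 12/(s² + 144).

F(s) = 12/(s² + 144). F'(s) = -24s/(s² + 144)². F''(s) = -24(144 - 3s²)/(s² + 144)³ = (72s² - 3456)/(s² + 144)³. So L{t²·sin(12t)} = (-1)² F''(s) = (72s² - 3456)/(s² + 144)³. Then L{5·t²·sin(12t)} = 5·(72s² - 3456)/(s² + 144)³ = (360s² - 17280)/(s² + 144)³

Final answer: (360s² - 17280)/(s² + 144)³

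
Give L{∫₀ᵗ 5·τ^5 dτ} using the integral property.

L{∫₀ᵗ f(τ)dτ} = F(s)/s with f(t) = 5t^5. F(s) = 600/s^6, so L{∫₀ᵗ 5·τ^5 dτ} = (600/s^6)/s = 600/s^7. (Check: ∫₀ᵗ 5·τ^5 dτ = 5t^6/6.)

Final answer: 600/s^7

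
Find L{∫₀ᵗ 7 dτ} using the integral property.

L{∫₀ᵗ f(τ)dτ} = F(s)/s with f(t) = 7. F(s) = 7/s, so L{∫₀ᵗ 7 dτ} = (7/s)/s = 7/s². (Check: ∫₀ᵗ 7 dτ = 7t.)

Final answer: 7/s²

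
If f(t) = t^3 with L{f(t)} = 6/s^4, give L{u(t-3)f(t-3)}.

Time shift theorem: L{u(t-a)f(t-a)} = e^(-as)F(s). Here a=3, F(s) = 6/s^4, so L{u(t-3)f(t-3)} = e^(-3s)·6/s^4

Final answer: e^(-3s)·6/s^4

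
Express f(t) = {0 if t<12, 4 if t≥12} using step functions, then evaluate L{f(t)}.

f(t) = 4·u(t-12). L{u(t-12)} = e^(-12s)/s, so L{f(t)} = 4·e^(-12s)/s

Final answer: 4·e^(-12s)/s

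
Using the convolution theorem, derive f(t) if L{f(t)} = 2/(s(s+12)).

2/(s(s+12)) = (2/s)·(1/(s+12)) = L{2}·L{e^(-12t)}. By convolution, f(t) = 2*e^(-12t) = ∫₀ᵗ 2·e^(-12τ) dτ = 2·(1 - e^(-12t))/12

Final answer: 2·(1 - e^(-12t))/12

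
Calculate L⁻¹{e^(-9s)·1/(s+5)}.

L⁻¹{1/(s+5)} = e^(-5t). By the time shift theorem, L⁻¹{e^(-as)F(s)} = u(t-a)f(t-a) with a=9, so L⁻¹{e^(-9s)·1/(s+5)} = u(t-9)·e^(-5(t-9))

Final answer: u(t-9)·e^(-5(t-9))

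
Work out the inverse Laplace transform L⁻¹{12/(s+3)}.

L⁻¹{1/(s-a)} = e^(at), so L⁻¹{1/(s+3)} = e^(-3t), and L⁻¹{12/(s+3)} = 12·e^(-3t)

Final answer: 12·e^(-3t)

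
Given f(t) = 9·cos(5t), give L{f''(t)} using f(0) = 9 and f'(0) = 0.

F(s) = 9s/(s² + 25). L{f''(t)} = s²F(s) - sf(0) - f'(0) = 9s³/(s² + 25) - 9s = (9s³ - 9s(s² + 25))/(s² + 25) = -225s/(s² + 25)

Final answer: -225s/(s² + 25)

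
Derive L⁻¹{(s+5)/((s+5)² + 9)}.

Using frequency shift: L⁻¹{(s-a)/((s-a)² + b²)} = e^(at)cos(bt). Here a=-5, b=3

Final answer: e^(-5t)·cos(3t)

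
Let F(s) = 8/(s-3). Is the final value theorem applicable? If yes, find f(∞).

sF(s) = 8s/(s-3) has a pole at s = 3 in the right half-plane. Theorem does NOT apply (unstable system; f(t) = 8·e^(3t) grows without bound).

Final answer: Not applicable (unstable)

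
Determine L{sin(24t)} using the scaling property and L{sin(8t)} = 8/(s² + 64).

Using L{f(at)} = (1/a)F(s/a) with a=3: L{sin(24t)} = (1/3) · 8/((s/3)² + 64) = (1/3) · 8·9/(s² + 576) = 24/(s² + 576)

Final answer: 24/(s² + 576)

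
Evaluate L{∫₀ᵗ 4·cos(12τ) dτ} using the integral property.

L{∫₀ᵗ f(τ)dτ} = F(s)/s with F(s) = 4s/(s² + 144), so the result is (4s/(s² + 144))/s = 4/(s² + 144)

Final answer: 4/(s² + 144)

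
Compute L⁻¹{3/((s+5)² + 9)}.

Form: b/((s-a)² + b²) → e^(at)sin(bt). With a=-5, b=3

Final answer: e^(-5t)·sin(3t)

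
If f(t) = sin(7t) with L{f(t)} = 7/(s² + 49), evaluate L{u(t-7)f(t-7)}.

Time shift theorem: L{u(t-a)f(t-a)} = e^(-as)F(s). Here a=7, F(s) = 7/(s² + 49), so L{u(t-7)f(t-7)} = e^(-7s)·7/(s² + 49)

Final answer: e^(-7s)·7/(s² + 49)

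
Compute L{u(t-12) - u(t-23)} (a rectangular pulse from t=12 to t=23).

L{u(t-a)} = e^(-as)/s. L{u(t-12) - u(t-23)} = (e^(-12s) - e^(-23s))/s

Final answer: (e^(-12s) - e^(-23s))/s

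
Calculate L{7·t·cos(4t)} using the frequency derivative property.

L{cos(4t)} = s/(s² + 16). Derivative: d/ds[s/(s² + 16)] = [(s² + 16) - s·2s]/(s² + 16)² = (16 - s²)/(s² + 16)². So L{t·cos(4t)} = -F'(s) = (s² - 16)/(s² + 16)². Then L{7·t·cos(4t)} = 7·(s² - 16)/(s² + 16)²

Final answer: 7·(s² - 16)/(s² + 16)²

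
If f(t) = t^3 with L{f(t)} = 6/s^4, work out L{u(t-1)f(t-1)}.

Time shift theorem: L{u(t-a)f(t-a)} = e^(-as)F(s). Here a=1, F(s) = 6/s^4, so L{u(t-1)f(t-1)} = e^(-s)·6/s^4

Final answer: e^(-s)·6/s^4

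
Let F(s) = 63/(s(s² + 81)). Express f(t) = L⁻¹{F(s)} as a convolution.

63/(s(s² + 81)) = (1/s)·(63/(s² + 81)) = L{1}·L{7·sin(9t)}. So f(t) = 1*(7·sin(9t)) = ∫₀ᵗ 7·sin(9τ) dτ

Final answer: ∫₀ᵗ 7·sin(9τ) dτ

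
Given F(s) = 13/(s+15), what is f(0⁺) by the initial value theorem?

f(0⁺) = lim_{s→∞} s·13/(s+15) = lim_{s→∞} 13s/(s+15) = 13

Final answer: 13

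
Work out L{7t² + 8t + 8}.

L{7t² + 8t + 8} = 7·2/s³ + 8/s² + 8/s = 14/s³ + 8/s² + 8/s

Final answer: 14/s³ + 8/s² + 8/s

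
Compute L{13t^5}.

L{t^n} = n!/s^(n+1). So L{13t^5} = 13·5!/s^6 = 1560/s^6

Final answer: 1560/s^6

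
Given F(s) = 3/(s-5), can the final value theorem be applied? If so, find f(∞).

sF(s) = 3s/(s-5) has a pole at s = 5 in the right half-plane. Theorem does NOT apply (unstable system; f(t) = 3·e^(5t) grows without bound).

Final answer: Not applicable (unstable)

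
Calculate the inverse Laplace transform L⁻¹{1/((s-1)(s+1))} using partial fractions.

Decompose: A/(s-1) + B/(s+1). A = 1/2, B = -1/2. f(t) = (e^t - e^(-t))/2

Final answer: (e^t - e^(-t))/2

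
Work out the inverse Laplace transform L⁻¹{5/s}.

L⁻¹{c/s} = c, so L⁻¹{5/s} = 5

Final answer: 5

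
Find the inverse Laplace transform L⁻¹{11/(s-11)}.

L⁻¹{1/(s-a)} = e^(at), so L⁻¹{1/(s-11)} = e^(11t), and L⁻¹{11/(s-11)} = 11·e^(11t)

Final answer: 11·e^(11t)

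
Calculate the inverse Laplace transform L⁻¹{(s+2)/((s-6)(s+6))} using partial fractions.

Using partial fractions, f(t) = (8e^(6t) + 4e^(-6t))/12

Final answer: (8e^(6t) + 4e^(-6t))/12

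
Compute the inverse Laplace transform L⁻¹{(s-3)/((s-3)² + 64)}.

Using frequency shift, L⁻¹{(s-3)/((s-3)² + 64)} = e^(3t)·cos(8t)

Final answer: e^(3t)·cos(8t)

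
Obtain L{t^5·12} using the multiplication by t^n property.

L{12} = 12/s. d^1/ds^1[1/s] = -1/s². d^2/ds^2[1/s] = 2/s^3. d^3/ds^3[1/s] = -6/s^4. d^4/ds^4[1/s] = 24/s^5. d^5/ds^5[1/s] = -120/s^6. So L{t^5} = (-1)^{5}·-120/s^6 = 120/s^6. Then L{t^5·12} = 12·120/s^6 = 1440/s^6

Final answer: 1440/s^6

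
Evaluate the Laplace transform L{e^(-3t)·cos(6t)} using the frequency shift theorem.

Frequency shift: L{e^(at)f(t)} = F(s-a). L{e^(-3t)·cos(6t)} = (s+3)/((s+3)² + 36)

Final answer: (s+3)/((s+3)² + 36)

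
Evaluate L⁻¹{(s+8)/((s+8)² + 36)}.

Using frequency shift: L⁻¹{(s-a)/((s-a)² + b²)} = e^(at)cos(bt). Here a=-8, b=6

Final answer: e^(-8t)·cos(6t)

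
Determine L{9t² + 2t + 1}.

L{9t² + 2t + 1} = 9·2/s³ + 2/s² + 1/s = 18/s³ + 2/s² + 1/s

Final answer: 18/s³ + 2/s² + 1/s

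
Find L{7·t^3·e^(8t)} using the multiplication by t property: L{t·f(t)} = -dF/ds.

Using L{t^n·e^(at)} = n!/(s-a)^(n+1), L{t^3·e^(8t)} = 6/(s-8)^4, so L{7·t^3·e^(8t)} = 7·6/(s-8)^4 = 42/(s-8)^4

Final answer: 42/(s-8)^4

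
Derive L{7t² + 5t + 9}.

L{7t² + 5t + 9} = 7·2/s³ + 5/s² + 9/s = 14/s³ + 5/s² + 9/s

Final answer: 14/s³ + 5/s² + 9/s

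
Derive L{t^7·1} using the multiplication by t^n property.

L{1} = 1/s. d^1/ds^1[1/s] = -1/s². d^2/ds^2[1/s] = 2/s^3. d^3/ds^3[1/s] = -6/s^4. d^4/ds^4[1/s] = 24/s^5. d^5/ds^5[1/s] = -120/s^6. d^6/ds^6[1/s] = 720/s^7. d^7/ds^7[1/s] = -5040/s^8. So L{t^7} = (-1)^{7}·-5040/s^8 = 5040/s^8

Final answer: 5040/s^8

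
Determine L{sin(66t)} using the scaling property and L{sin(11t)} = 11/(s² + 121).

Using L{f(at)} = (1/a)F(s/a) with a=6: L{sin(66t)} = (1/6) · 11/((s/6)² + 121) = (1/6) · 11·36/(s² + 4356) = 66/(s² + 4356)

Final answer: 66/(s² + 4356)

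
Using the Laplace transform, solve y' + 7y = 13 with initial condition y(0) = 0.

sY + 7Y = 13/s. Y = 13/(s(s+7)). Partial fractions: Y = 13/7/s - 13/7/(s+7)

Final answer: y(t) = 13/7(1 - e^(-7t))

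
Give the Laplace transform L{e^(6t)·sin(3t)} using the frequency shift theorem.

Frequency shift: L{e^(at)f(t)} = F(s-a). L{e^(6t)·sin(3t)} = 3/((s-6)² + 9)

Final answer: 3/((s-6)² + 9)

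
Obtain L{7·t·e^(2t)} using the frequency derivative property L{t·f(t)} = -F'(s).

L{e^(2t)} = 1/(s-2). By frequency derivative: L{t·e^(2t)} = -d/ds[1/(s-2)] = -(-1)/(s-2)² = 1/(s-2)². Then L{7·t·e^(2t)} = 7·1/(s-2)² = 7/(s-2)²

Final answer: 7/(s-2)²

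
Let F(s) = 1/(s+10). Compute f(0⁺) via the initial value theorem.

f(0⁺) = lim_{s→∞} s·1/(s+10) = lim_{s→∞} s/(s+10) = 1

Final answer: 1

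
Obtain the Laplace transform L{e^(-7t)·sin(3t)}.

L{e^(at)·sin(ωt)} = ω/((s-a)² + ω²), so L{e^(-7t)·sin(3t)} = 3/((s+7)² + 9)

Final answer: 3/((s+7)² + 9)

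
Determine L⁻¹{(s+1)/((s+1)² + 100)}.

Using frequency shift: L⁻¹{(s-a)/((s-a)² + b²)} = e^(at)cos(bt). Here a=-1, b=10

Final answer: e^(-t)·cos(10t)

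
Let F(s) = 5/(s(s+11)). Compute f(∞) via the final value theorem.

f(∞) = lim_{s→0} s·5/(s(s+11)) = lim_{s→0} 5/(s+11) = 5/11 = 5/11

Final answer: 5/11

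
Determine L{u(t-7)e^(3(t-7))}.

u(t-a)f(t-a) with f(t)=e^(3t). L{e^(3t)} = 1/(s-3). By time shift: e^(-7s)/(s-3)

Final answer: e^(-7s)/(s-3)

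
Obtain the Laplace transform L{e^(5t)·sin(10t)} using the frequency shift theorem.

Frequency shift: L{e^(at)f(t)} = F(s-a). L{e^(5t)·sin(10t)} = 10/((s-5)² + 100)

Final answer: 10/((s-5)² + 100)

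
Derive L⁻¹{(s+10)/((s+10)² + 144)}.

Using frequency shift: L⁻¹{(s-a)/((s-a)² + b²)} = e^(at)cos(bt). Here a=-10, b=12

Final answer: e^(-10t)·cos(12t)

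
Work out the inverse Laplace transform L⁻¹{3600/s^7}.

L⁻¹{n!/s^(n+1)} = t^n with n=6. So L⁻¹{720/s^7} = t^6, and L⁻¹{3600/s^7} = (3600/720)·t^6 = 5·t^6

Final answer: 5·t^6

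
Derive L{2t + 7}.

L{2t + 7} = 2·L{t} + 7·L{1} = 2/s² + 7/s

Final answer: 2/s² + 7/s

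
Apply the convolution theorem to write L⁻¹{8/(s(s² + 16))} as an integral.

8/(s(s² + 16)) = (1/s)·(8/(s² + 16)) = L{1}·L{2·sin(4t)}. So f(t) = 1*(2·sin(4t)) = ∫₀ᵗ 2·sin(4τ) dτ

Final answer: ∫₀ᵗ 2·sin(4τ) dτ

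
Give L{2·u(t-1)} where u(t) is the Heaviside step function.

L{u(t-a)} = e^(-as)/s. Here a=1, so L{u(t-1)} = e^(-s)/s, and L{2·u(t-1)} = 2·e^(-s)/s

Final answer: 2·e^(-s)/s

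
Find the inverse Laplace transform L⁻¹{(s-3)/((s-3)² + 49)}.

Using frequency shift, L⁻¹{(s-3)/((s-3)² + 49)} = e^(3t)·cos(7t)

Final answer: e^(3t)·cos(7t)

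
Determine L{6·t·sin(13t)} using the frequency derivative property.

L{sin(13t)} = 13/(s² + 169). By L{t·f(t)} = -F'(s): -d/ds[13/(s² + 169)] = -(13)·(-2s)/(s² + 169)² = 26s/(s² + 169)². Then L{6·t·sin(13t)} = 6·26s/(s² + 169)² = 156s/(s² + 169)²

Final answer: 156s/(s² + 169)²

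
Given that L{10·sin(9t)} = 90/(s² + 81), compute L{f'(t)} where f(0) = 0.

L{f'(t)} = s·F(s) - f(0) = s·90/(s² + 81) - 0 = 90s/(s² + 81)

Final answer: 90s/(s² + 81)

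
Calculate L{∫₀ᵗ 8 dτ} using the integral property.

L{∫₀ᵗ f(τ)dτ} = F(s)/s with f(t) = 8. F(s) = 8/s, so L{∫₀ᵗ 8 dτ} = (8/s)/s = 8/s². (Check: ∫₀ᵗ 8 dτ = 8t.)

Final answer: 8/s²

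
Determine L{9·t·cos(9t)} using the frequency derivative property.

L{cos(9t)} = s/(s² + 81). Derivative: d/ds[s/(s² + 81)] = [(s² + 81) - s·2s]/(s² + 81)² = (81 - s²)/(s² + 81)². So L{t·cos(9t)} = -F'(s) = (s² - 81)/(s² + 81)². Then L{9·t·cos(9t)} = 9·(s² - 81)/(s² + 81)²

Final answer: 9·(s² - 81)/(s² + 81)²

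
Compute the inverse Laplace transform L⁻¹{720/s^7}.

L⁻¹{n!/s^(n+1)} = t^n with n=6. So L⁻¹{720/s^7} = t^6

Final answer: t^6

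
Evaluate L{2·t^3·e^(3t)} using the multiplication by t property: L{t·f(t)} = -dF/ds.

Using L{t^n·e^(at)} = n!/(s-a)^(n+1), L{t^3·e^(3t)} = 6/(s-3)^4, so L{2·t^3·e^(3t)} = 2·6/(s-3)^4 = 12/(s-3)^4

Final answer: 12/(s-3)^4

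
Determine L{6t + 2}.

L{6t + 2} = 6·L{t} + 2·L{1} = 6/s² + 2/s

Final answer: 6/s² + 2/s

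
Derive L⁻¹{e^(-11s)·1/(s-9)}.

L⁻¹{1/(s-9)} = e^(9t). By the time shift theorem, L⁻¹{e^(-as)F(s)} = u(t-a)f(t-a) with a=11, so L⁻¹{e^(-11s)·1/(s-9)} = u(t-11)·e^(9(t-11))

Final answer: u(t-11)·e^(9(t-11))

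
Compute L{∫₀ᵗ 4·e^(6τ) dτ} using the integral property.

L{∫₀ᵗ f(τ)dτ} = F(s)/s with F(s) = 4/(s-6), so L{∫₀ᵗ 4·e^(6τ) dτ} = 4/(s(s-6))

Final answer: 4/(s(s-6))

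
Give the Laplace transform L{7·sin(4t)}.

L{sin(ωt)} = ω/(s² + ω²), so L{sin(4t)} = 4/(s² + 16). Then L{7·sin(4t)} = 7·4/(s² + 16) = 28/(s² + 16)

Final answer: 28/(s² + 16)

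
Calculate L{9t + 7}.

L{9t + 7} = 9·L{t} + 7·L{1} = 9/s² + 7/s

Final answer: 9/s² + 7/s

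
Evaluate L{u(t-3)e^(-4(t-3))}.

u(t-a)f(t-a) with f(t)=e^(-4t). L{e^(-4t)} = 1/(s+4). By time shift: e^(-3s)/(s+4)

Final answer: e^(-3s)/(s+4)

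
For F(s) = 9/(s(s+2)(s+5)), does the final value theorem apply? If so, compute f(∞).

Poles of sF(s) = 9/((s+2)(s+5)) are at s = -2 and s = -5, both in the left half-plane. Theorem applies. f(∞) = lim_{s→0} sF(s) = 9/(2·5) = 9/10

Final answer: 9/10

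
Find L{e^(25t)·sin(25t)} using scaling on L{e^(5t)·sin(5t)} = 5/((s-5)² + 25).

Scaling with a=5: L{e^(25t)·sin(25t)} = (1/5) · 5/((s/5-5)² + 25). Simplifying: 25/((s-25)² + 625)

Final answer: 25/((s-25)² + 625)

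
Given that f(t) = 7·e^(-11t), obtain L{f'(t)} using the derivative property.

f(0) = 7, F(s) = 7/(s+11). L{f'(t)} = s·F(s) - f(0) = 7s/(s+11) - 7 = (7s - 7(s+11))/(s+11) = -77/(s+11)

Final answer: -77/(s+11)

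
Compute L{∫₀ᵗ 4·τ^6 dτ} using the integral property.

L{∫₀ᵗ f(τ)dτ} = F(s)/s with f(t) = 4t^6. F(s) = 2880/s^7, so L{∫₀ᵗ 4·τ^6 dτ} = (2880/s^7)/s = 2880/s^8. (Check: ∫₀ᵗ 4·τ^6 dτ = 4t^7/7.)

Final answer: 2880/s^8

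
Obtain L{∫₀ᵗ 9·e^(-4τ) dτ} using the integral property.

L{∫₀ᵗ f(τ)dτ} = F(s)/s with F(s) = 9/(s+4), so L{∫₀ᵗ 9·e^(-4τ) dτ} = 9/(s(s+4))

Final answer: 9/(s(s+4))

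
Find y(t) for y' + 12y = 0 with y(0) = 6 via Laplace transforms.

L{y'} + 12L{y} = 0. sY - 6 + 12Y = 0. Y(s+12) = 6. Y = 6/(s+12)

Final answer: y(t) = 6e^(-12t)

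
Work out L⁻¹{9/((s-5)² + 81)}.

Form: b/((s-a)² + b²) → e^(at)sin(bt). With a=5, b=9

Final answer: e^(5t)·sin(9t)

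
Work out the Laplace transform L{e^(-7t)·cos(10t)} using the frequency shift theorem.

Frequency shift: L{e^(at)f(t)} = F(s-a). L{e^(-7t)·cos(10t)} = (s+7)/((s+7)² + 100)

Final answer: (s+7)/((s+7)² + 100)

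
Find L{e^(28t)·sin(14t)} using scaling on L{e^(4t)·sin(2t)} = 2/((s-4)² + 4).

Scaling with a=7: L{e^(28t)·sin(14t)} = (1/7) · 2/((s/7-4)² + 4). Simplifying: 14/((s-28)² + 196)

Final answer: 14/((s-28)² + 196)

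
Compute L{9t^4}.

L{t^n} = n!/s^(n+1). So L{9t^4} = 9·4!/s^5 = 216/s^5

Final answer: 216/s^5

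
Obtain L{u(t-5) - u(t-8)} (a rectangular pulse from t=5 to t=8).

L{u(t-a)} = e^(-as)/s. L{u(t-5) - u(t-8)} = (e^(-5s) - e^(-8s))/s

Final answer: (e^(-5s) - e^(-8s))/s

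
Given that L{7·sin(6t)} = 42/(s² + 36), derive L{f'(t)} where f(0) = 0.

L{f'(t)} = s·F(s) - f(0) = s·42/(s² + 36) - 0 = 42s/(s² + 36)

Final answer: 42s/(s² + 36)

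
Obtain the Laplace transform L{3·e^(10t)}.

L{e^(at)} = 1/(s-a), so L{e^(10t)} = 1/(s-10). Then L{3·e^(10t)} = 3/(s-10)

Final answer: 3/(s-10)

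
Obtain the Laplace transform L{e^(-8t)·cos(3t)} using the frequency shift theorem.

Frequency shift: L{e^(at)f(t)} = F(s-a). L{e^(-8t)·cos(3t)} = (s+8)/((s+8)² + 9)

Final answer: (s+8)/((s+8)² + 9)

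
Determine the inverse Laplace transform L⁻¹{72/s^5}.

L⁻¹{n!/s^(n+1)} = t^n with n=4. So L⁻¹{24/s^5} = t^4, and L⁻¹{72/s^5} = (72/24)·t^4 = 3·t^4

Final answer: 3·t^4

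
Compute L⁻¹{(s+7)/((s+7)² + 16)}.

Using frequency shift: L⁻¹{(s-a)/((s-a)² + b²)} = e^(at)cos(bt). Here a=-7, b=4

Final answer: e^(-7t)·cos(4t)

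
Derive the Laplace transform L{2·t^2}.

L{t^n} = n!/s^(n+1), so L{t^2} = 2/s^3. Then L{2·t^2} = 2·2/s^3 = 4/s^3

Final answer: 4/s^3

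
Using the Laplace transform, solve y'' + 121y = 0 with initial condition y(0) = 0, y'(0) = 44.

L{y''} + 121L{y} = 0. s²Y - 0 - 44 + 121Y = 0. Y(s² + 121) = 44. Y = (44)/(s² + 121). Inverting: y(t) = 4sin(11t)

Final answer: y(t) = 4sin(11t)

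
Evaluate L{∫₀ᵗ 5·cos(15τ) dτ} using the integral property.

L{∫₀ᵗ f(τ)dτ} = F(s)/s with F(s) = 5s/(s² + 225), so the result is (5s/(s² + 225))/s = 5/(s² + 225)

Final answer: 5/(s² + 225)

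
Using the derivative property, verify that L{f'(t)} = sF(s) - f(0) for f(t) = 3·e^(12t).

f'(t) = 36e^(12t). Direct: L{f'(t)} = 36/(s-12). Property: s·3/(s-12) - 3 = (3s - 3(s-12))/(s-12) = 36/(s-12). ✓

Final answer: 36/(s-12)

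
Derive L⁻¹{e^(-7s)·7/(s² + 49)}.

L⁻¹{7/(s² + 49)} = sin(7t). By the time shift theorem, L⁻¹{e^(-as)F(s)} = u(t-a)f(t-a) with a=7, so L⁻¹{e^(-7s)·7/(s² + 49)} = u(t-7)·sin(7(t-7))

Final answer: u(t-7)·sin(7(t-7))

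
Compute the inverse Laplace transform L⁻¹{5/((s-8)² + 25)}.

Using frequency shift, L⁻¹{5/((s-8)² + 25)} = e^(8t)·sin(5t)

Final answer: e^(8t)·sin(5t)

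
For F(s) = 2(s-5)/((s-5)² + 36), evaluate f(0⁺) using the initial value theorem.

f(0⁺) = lim_{s→∞} sF(s) = lim_{s→∞} 2s(s-5)/((s-5)² + 36) = 2

Final answer: 2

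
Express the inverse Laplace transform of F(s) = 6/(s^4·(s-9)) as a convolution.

6/(s^4·(s-9)) = (6/s^4)·(1/(s-9)) = L{t^3}·L{e^(9t)}. So f(t) = t^3*e^(9t) = ∫₀ᵗ τ^3·e^(9(t-τ)) dτ

Final answer: ∫₀ᵗ τ^3·e^(9(t-τ)) dτ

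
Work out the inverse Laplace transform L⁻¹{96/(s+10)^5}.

L⁻¹{n!/(s-a)^(n+1)} = t^n·e^(at) with n=4, a=-10. So L⁻¹{24/(s+10)^5} = t^4·e^(-10t), and L⁻¹{96/(s+10)^5} = (96/24)·t^4·e^(-10t) = 4·t^4·e^(-10t)

Final answer: 4·t^4·e^(-10t)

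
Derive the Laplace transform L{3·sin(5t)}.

L{sin(ωt)} = ω/(s² + ω²), so L{sin(5t)} = 5/(s² + 25). Then L{3·sin(5t)} = 3·5/(s² + 25) = 15/(s² + 25)

Final answer: 15/(s² + 25)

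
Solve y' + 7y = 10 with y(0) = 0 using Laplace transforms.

sY + 7Y = 10/s. Y = 10/(s(s+7)). Partial fractions: Y = 10/7/s - 10/7/(s+7)

Final answer: y(t) = 10/7(1 - e^(-7t))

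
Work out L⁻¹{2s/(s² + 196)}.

This is the form c·s/(s² + a²) with a = 14, c = 2. L⁻¹ = 2·cos(14t)

Final answer: 2·cos(14t)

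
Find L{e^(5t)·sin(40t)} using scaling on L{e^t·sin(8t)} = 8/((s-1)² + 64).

Scaling with a=5: L{e^(5t)·sin(40t)} = (1/5) · 8/((s/5-1)² + 64). Simplifying: 40/((s-5)² + 1600)

Final answer: 40/((s-5)² + 1600)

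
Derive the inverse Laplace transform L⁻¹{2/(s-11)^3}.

L⁻¹{n!/(s-a)^(n+1)} = t^n·e^(at), so L⁻¹{2/(s-11)^3} = t^2·e^(11t)

Final answer: t^2·e^(11t)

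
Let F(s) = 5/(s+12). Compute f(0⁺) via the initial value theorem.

f(0⁺) = lim_{s→∞} s·5/(s+12) = lim_{s→∞} 5s/(s+12) = 5

Final answer: 5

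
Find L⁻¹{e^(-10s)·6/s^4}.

L⁻¹{6/s^4} = t^3. By the time shift theorem, L⁻¹{e^(-as)F(s)} = u(t-a)f(t-a) with a=10, so L⁻¹{e^(-10s)·6/s^4} = u(t-10)·(t-10)^3

Final answer: u(t-10)·(t-10)^3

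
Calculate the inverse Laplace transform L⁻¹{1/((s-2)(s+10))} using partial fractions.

Decompose: A/(s-2) + B/(s+10). A = 1/12, B = -1/12. f(t) = (e^(2t) - e^(-10t))/12

Final answer: (e^(2t) - e^(-10t))/12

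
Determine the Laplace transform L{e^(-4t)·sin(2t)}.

L{e^(at)·sin(ωt)} = ω/((s-a)² + ω²), so L{e^(-4t)·sin(2t)} = 2/((s+4)² + 4)

Final answer: 2/((s+4)² + 4)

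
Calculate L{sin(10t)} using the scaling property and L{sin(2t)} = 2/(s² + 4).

Using L{f(at)} = (1/a)F(s/a) with a=5: L{sin(10t)} = (1/5) · 2/((s/5)² + 4) = (1/5) · 2·25/(s² + 100) = 10/(s² + 100)

Final answer: 10/(s² + 100)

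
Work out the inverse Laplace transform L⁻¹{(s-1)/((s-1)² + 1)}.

Using frequency shift, L⁻¹{(s-1)/((s-1)² + 1)} = e^t·cos(t)

Final answer: e^t·cos(t)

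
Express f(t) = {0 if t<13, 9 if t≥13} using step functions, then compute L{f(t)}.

f(t) = 9·u(t-13). L{u(t-13)} = e^(-13s)/s, so L{f(t)} = 9·e^(-13s)/s

Final answer: 9·e^(-13s)/s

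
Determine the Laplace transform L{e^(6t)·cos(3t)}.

L{e^(at)·cos(ωt)} = (s-a)/((s-a)² + ω²), so L{e^(6t)·cos(3t)} = (s-6)/((s-6)² + 9)

Final answer: (s-6)/((s-6)² + 9)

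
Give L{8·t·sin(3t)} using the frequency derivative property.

L{sin(3t)} = 3/(s² + 9). By L{t·f(t)} = -F'(s): -d/ds[3/(s² + 9)] = -(3)·(-2s)/(s² + 9)² = 6s/(s² + 9)². Then L{8·t·sin(3t)} = 8·6s/(s² + 9)² = 48s/(s² + 9)²

Final answer: 48s/(s² + 9)²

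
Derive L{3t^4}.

L{t^n} = n!/s^(n+1). So L{3t^4} = 3·4!/s^5 = 72/s^5

Final answer: 72/s^5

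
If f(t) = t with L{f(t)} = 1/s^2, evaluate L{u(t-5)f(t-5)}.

Time shift theorem: L{u(t-a)f(t-a)} = e^(-as)F(s). Here a=5, F(s) = 1/s^2, so L{u(t-5)f(t-5)} = e^(-5s)·1/s^2

Final answer: e^(-5s)·1/s^2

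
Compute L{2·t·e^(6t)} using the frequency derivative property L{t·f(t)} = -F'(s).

L{e^(6t)} = 1/(s-6). By frequency derivative: L{t·e^(6t)} = -d/ds[1/(s-6)] = -(-1)/(s-6)² = 1/(s-6)². Then L{2·t·e^(6t)} = 2·1/(s-6)² = 2/(s-6)²

Final answer: 2/(s-6)²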